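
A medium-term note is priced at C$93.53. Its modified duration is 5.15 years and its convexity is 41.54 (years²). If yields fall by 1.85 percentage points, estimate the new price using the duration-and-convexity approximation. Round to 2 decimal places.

Duration effect: -D_mod·Δy = -5.15 × (-0.0185) = +0.095275
Convexity effect: ½·C·(Δy)² = 0.5 × 41.54 × (-0.0185)² = +0.0071085325
ΔP/P ≈ +0.095275 + 0.0071085325 = +0.1023835325
New price ≈ 93.53 × (1 + 0.1023835325) = 103.105931794725.

C$103.11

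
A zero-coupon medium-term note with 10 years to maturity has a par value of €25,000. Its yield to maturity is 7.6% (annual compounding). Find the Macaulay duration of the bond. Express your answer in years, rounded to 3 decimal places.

10.000 years

A zero-coupon bond has a single cash flow at maturity, so its Macaulay duration equals its maturity: 10 years.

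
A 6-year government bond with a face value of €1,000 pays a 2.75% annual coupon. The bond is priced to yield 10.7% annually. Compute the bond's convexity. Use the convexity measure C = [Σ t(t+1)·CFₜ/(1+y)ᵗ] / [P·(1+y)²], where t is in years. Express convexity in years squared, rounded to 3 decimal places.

With y = 0.107:
  t   CF        PV=CF/(1+0.107)^t    t·PV        t(t+1)·PV
  1        27.50        24.8419        24.8419          49.6838
  2        27.50        22.4408        44.8815         134.6445
  3        27.50        20.2717        60.8151         243.2602
  4        27.50        18.3123        73.2491         366.2454
  5        27.50        16.5423        82.7113         496.2675
  6     1,027.50       558.3366     3,350.0197      23,450.1376
  Σ                    660.7455     3,636.5185      24,740.2391
P = 660.7455.
Convexity = Σ t(t+1)·PV / [P·(1+y)²] = 24,740.2391 / (660.7455 × 1.225449) = 30.55445.

30.554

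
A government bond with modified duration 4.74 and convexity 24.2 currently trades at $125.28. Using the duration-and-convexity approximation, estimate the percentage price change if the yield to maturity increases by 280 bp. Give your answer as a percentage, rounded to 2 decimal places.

-12.32%

Duration effect: -D_mod·Δy = -4.74 × (+0.028) = -0.132720
Convexity effect: ½·C·(Δy)² = 0.5 × 24.2 × (0.028)² = +0.0094864
ΔP/P ≈ -0.132720 + 0.0094864 = -0.1232336
= -12.32336%.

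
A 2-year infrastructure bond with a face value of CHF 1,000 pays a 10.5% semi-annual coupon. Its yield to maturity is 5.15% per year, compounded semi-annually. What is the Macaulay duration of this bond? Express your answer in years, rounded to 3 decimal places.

1.863 years

Periodic yield y = 0.02575. Discount each cash flow and weight by its period:
  t   CF        PV=CF/(1+0.02575)^t    t·PV
  1        52.50        51.1821        51.1821
  2        52.50        49.8972        99.7944
  3        52.50        48.6446       145.9338
  4     1,052.50       950.7274     3,802.9095
  Σ                  1,100.4513     4,099.8198
Price P = Σ PV = 1,100.4513.
Macaulay duration = Σ(t·PV) / P = 4,099.8198 / 1,100.4513 = 3.72558 half-year periods.
In years: 3.72558 / 2 = 1.86279 years.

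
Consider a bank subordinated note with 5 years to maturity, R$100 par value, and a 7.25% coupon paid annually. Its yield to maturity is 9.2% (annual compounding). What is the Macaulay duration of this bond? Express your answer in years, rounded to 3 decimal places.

4.340 years

Periodic yield y = 0.092. Discount each cash flow and weight by its year:
  t   CF        PV=CF/(1+0.092)^t    t·PV
  1         7.25         6.6392         6.6392
  2         7.25         6.0798        12.1597
  3         7.25         5.5676        16.7029
  4         7.25         5.0986        20.3942
  5       107.25        69.0691       345.3457
  Σ                     92.4544       401.2418
Price P = Σ PV = 92.4544.
Macaulay duration = Σ(t·PV) / P = 401.2418 / 92.4544 = 4.33989 years.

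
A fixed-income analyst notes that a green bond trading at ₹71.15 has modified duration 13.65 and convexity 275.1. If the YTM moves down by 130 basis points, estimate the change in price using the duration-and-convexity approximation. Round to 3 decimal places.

Duration effect: -D_mod·Δy = -13.65 × (-0.013) = +0.177450
Convexity effect: ½·C·(Δy)² = 0.5 × 275.1 × (-0.013)² = +0.02324595
ΔP/P ≈ +0.177450 + 0.02324595 = +0.20069595
ΔP ≈ 71.15 × (+0.20069595) = +14.2795168425.

+₹14.280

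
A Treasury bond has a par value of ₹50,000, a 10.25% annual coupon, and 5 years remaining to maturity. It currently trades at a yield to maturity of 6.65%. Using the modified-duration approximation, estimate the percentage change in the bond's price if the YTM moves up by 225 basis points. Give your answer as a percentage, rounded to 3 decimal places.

Periodic yield y = 0.0665. Modified duration first:
  t   CF        PV=CF/(1+0.0665)^t    t·PV
  1     5,125.00     4,805.4383     4,805.4383
  2     5,125.00     4,505.8025     9,011.6050
  3     5,125.00     4,224.8500    12,674.5499
  4     5,125.00     3,961.4158    15,845.6632
  5    55,125.00    39,952.5316   199,762.6579
  Σ                 57,450.0382   242,099.9144
P = 57,450.0382; D_Mac = 4.21409 yrs; D_mod = 4.21409/(1+0.0665) = 3.95133 yrs.
ΔP/P ≈ -D_mod · Δy = -3.95133 × (+0.0225) = -0.088905 = -8.8905%.

-8.890%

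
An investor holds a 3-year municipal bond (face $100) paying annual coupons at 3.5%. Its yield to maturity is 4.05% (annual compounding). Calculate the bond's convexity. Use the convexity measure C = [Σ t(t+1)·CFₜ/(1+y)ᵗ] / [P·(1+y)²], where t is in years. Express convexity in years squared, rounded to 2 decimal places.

10.59

With y = 0.0405:
  t   CF        PV=CF/(1+0.0405)^t    t·PV        t(t+1)·PV
  1         3.50         3.3638         3.3638           6.7275
  2         3.50         3.2328         6.4657          19.3970
  3       103.50        91.8785       275.6356       1,102.5425
  Σ                     98.4751       285.4651       1,128.6671
P = 98.4751.
Convexity = Σ t(t+1)·PV / [P·(1+y)²] = 1,128.6671 / (98.4751 × 1.082640) = 10.58656.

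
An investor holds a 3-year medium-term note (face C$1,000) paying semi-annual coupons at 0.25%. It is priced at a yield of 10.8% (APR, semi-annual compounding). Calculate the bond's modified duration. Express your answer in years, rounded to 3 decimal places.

Periodic yield y = 0.054. First find Macaulay duration:
  t   CF        PV=CF/(1+0.054)^t    t·PV
  1         1.25         1.1860         1.1860
  2         1.25         1.1252         2.2504
  3         1.25         1.0675         3.2026
  4         1.25         1.0129         4.0514
  5         1.25         0.9610         4.8048
  6     1,001.25       730.2959     4,381.7754
  Σ                    735.6484     4,397.2707
P = 735.6484; Macaulay duration = 4,397.2707 / 735.6484 = 5.97741 half-year periods = 2.98870 years.
Modified duration = D_Mac / (1 + y) = 2.98870 / 1.054 = 2.83558 years.

2.836 years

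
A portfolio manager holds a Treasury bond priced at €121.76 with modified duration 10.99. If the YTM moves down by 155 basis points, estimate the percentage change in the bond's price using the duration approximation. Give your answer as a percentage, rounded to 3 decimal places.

Duration approximation: ΔP/P ≈ -D_mod · Δy = -10.99 × (-0.0155) = +0.170345.
As a percentage: +17.0345%.

+17.035%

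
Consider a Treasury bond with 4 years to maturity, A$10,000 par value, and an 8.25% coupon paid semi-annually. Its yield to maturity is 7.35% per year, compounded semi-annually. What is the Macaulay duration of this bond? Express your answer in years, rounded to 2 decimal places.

Periodic yield y = 0.03675. Discount each cash flow and weight by its period:
  t   CF        PV=CF/(1+0.03675)^t    t·PV
  1       412.50       397.8780       397.8780
  2       412.50       383.7743       767.5486
  3       412.50       370.1705     1,110.5115
  4       412.50       357.0490     1,428.1959
  5       412.50       344.3925     1,721.9627
  6       412.50       332.1847     1,993.1085
  7       412.50       320.4097     2,242.8678
  8    10,412.50     7,801.2225    62,409.7796
  Σ                 10,307.0812    72,071.8526
Price P = Σ PV = 10,307.0812.
Macaulay duration = Σ(t·PV) / P = 72,071.8526 / 10,307.0812 = 6.99246 half-year periods.
In years: 6.99246 / 2 = 3.49623 years.

3.50 years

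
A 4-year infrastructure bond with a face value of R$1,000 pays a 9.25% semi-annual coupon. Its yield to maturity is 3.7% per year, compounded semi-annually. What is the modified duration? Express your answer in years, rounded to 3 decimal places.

3.428 years

Periodic yield y = 0.0185. First find Macaulay duration:
  t   CF        PV=CF/(1+0.0185)^t    t·PV
  1        46.25        45.4099        45.4099
  2        46.25        44.5851        89.1702
  3        46.25        43.7753       131.3258
  4        46.25        42.9801       171.9205
  5        46.25        42.1994       210.9971
  6        46.25        41.4329       248.5975
  7        46.25        40.6803       284.7623
  8     1,046.25       903.5396     7,228.3170
  Σ                  1,204.6027     8,410.5003
P = 1,204.6027; Macaulay duration = 8,410.5003 / 1,204.6027 = 6.98197 half-year periods = 3.49099 years.
Modified duration = D_Mac / (1 + y) = 3.49099 / 1.0185 = 3.42758 years.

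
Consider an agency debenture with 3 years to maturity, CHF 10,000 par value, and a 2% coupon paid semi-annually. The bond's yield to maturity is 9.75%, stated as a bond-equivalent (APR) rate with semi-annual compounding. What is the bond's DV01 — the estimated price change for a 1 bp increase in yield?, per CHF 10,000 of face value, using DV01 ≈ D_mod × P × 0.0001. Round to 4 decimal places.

CHF 2.2316

Periodic yield y = 0.04875.
  t   CF        PV=CF/(1+0.04875)^t    t·PV
  1       100.00        95.3516        95.3516
  2       100.00        90.9193       181.8386
  3       100.00        86.6930       260.0790
  4       100.00        82.6632       330.6527
  5       100.00        78.8207       394.1034
  6    10,100.00     7,590.8346    45,545.0078
  Σ                  8,025.2824    46,807.0331
P = 8,025.2824; D_Mac = 5.83245 half-year periods = 2.91622 yrs; D_mod = 2.78067 yrs.
DV01 ≈ 2.78067 × 8,025.2824 × 0.0001 = 2.231563.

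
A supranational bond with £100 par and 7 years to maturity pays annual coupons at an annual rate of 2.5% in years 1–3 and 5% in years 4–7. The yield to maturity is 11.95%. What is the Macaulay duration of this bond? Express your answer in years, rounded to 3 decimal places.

6.224 years

Periodic yield y = 0.1195. Discount each cash flow and weight by its year:
  t   CF        PV=CF/(1+0.1195)^t    t·PV
  1         2.50         2.2331         2.2331
  2         2.50         1.9948         3.9895
  3         2.50         1.7818         5.3455
  4         5.00         3.1833        12.7331
  5         5.00         2.8435        14.2174
  6         5.00         2.5400        15.2397
  7       105.00        47.6454       333.5175
  Σ                     62.2218       387.2759
Price P = Σ PV = 62.2218.
Macaulay duration = Σ(t·PV) / P = 387.2759 / 62.2218 = 6.22412 years.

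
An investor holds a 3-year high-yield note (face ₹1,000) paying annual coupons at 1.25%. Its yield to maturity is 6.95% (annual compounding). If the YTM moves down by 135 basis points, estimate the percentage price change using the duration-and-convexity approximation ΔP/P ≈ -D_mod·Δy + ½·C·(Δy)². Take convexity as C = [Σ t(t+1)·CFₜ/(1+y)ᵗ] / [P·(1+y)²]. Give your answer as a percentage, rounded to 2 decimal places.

With y = 0.0695:
  t   CF        PV=CF/(1+0.0695)^t    t·PV        t(t+1)·PV
  1        12.50        11.6877        11.6877          23.3754
  2        12.50        10.9282        21.8564          65.5692
  3     1,012.50       827.6613     2,482.9840       9,931.9360
  Σ                    850.2772     2,516.5281      10,020.8806
P = 850.2772; D_Mac = 2.95966 yrs; D_mod = 2.76733 yrs; C = 10.30348.
Duration effect: -2.76733 × (-0.0135) = +0.037359
Convexity effect: 0.5 × 10.30348 × (-0.0135)² = +0.0009389
ΔP/P ≈ +0.037359 + 0.0009389 = +0.038298 = +3.8298%.

+3.83%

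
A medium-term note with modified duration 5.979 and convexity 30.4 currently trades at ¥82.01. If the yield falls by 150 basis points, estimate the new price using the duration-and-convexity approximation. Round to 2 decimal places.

Duration effect: -D_mod·Δy = -5.979 × (-0.015) = +0.089685
Convexity effect: ½·C·(Δy)² = 0.5 × 30.4 × (-0.015)² = +0.0034200
ΔP/P ≈ +0.089685 + 0.0034200 = +0.093105
New price ≈ 82.01 × (1 + 0.093105) = 89.64554105.

¥89.65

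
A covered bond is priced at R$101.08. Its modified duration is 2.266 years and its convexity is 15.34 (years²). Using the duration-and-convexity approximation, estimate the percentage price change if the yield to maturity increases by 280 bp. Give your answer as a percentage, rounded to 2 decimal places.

Duration effect: -D_mod·Δy = -2.266 × (+0.028) = -0.063448
Convexity effect: ½·C·(Δy)² = 0.5 × 15.34 × (0.028)² = +0.00601328
ΔP/P ≈ -0.063448 + 0.00601328 = -0.05743472
= -5.743472%.

-5.74%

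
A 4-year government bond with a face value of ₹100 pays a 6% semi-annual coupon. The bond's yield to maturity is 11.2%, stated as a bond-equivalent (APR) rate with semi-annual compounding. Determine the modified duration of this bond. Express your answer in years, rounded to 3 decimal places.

Periodic yield y = 0.056. First find Macaulay duration:
  t   CF        PV=CF/(1+0.056)^t    t·PV
  1         3.00         2.8409         2.8409
  2         3.00         2.6903         5.3805
  3         3.00         2.5476         7.6428
  4         3.00         2.4125         9.6500
  5         3.00         2.2846        11.4228
  6         3.00         2.1634        12.9804
  7         3.00         2.0487        14.3408
  8       103.00        66.6079       532.8634
  Σ                     83.5958       597.1215
P = 83.5958; Macaulay duration = 597.1215 / 83.5958 = 7.14296 half-year periods = 3.57148 years.
Modified duration = D_Mac / (1 + y) = 3.57148 / 1.056 = 3.38208 years.

3.382 years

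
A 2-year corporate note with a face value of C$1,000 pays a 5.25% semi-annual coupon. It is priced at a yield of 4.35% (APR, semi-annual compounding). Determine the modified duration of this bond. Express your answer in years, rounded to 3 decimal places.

1.884 years

Periodic yield y = 0.02175. First find Macaulay duration:
  t   CF        PV=CF/(1+0.02175)^t    t·PV
  1        26.25        25.6912        25.6912
  2        26.25        25.1443        50.2887
  3        26.25        24.6091        73.8272
  4     1,026.25       941.6176     3,766.4705
  Σ                  1,017.0623     3,916.2777
P = 1,017.0623; Macaulay duration = 3,916.2777 / 1,017.0623 = 3.85058 half-year periods = 1.92529 years.
Modified duration = D_Mac / (1 + y) = 1.92529 / 1.02175 = 1.88431 years.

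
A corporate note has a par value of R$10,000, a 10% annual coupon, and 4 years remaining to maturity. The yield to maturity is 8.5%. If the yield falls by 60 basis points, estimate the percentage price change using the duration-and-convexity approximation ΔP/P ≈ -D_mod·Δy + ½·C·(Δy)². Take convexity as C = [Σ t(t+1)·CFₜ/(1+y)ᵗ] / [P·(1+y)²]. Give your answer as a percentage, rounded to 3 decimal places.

With y = 0.085:
  t   CF        PV=CF/(1+0.085)^t    t·PV        t(t+1)·PV
  1     1,000.00       921.6590       921.6590       1,843.3180
  2     1,000.00       849.4553     1,698.9106       5,096.7317
  3     1,000.00       782.9081     2,348.7243       9,394.8972
  4    11,000.00     7,937.3171    31,749.2685     158,746.3425
  Σ                 10,491.3395    36,718.5624     175,081.2894
P = 10,491.3395; D_Mac = 3.49989 yrs; D_mod = 3.22571 yrs; C = 14.17586.
Duration effect: -3.22571 × (-0.006) = +0.019354
Convexity effect: 0.5 × 14.17586 × (-0.006)² = +0.0002552
ΔP/P ≈ +0.019354 + 0.0002552 = +0.019609 = +1.9609%.

+1.961%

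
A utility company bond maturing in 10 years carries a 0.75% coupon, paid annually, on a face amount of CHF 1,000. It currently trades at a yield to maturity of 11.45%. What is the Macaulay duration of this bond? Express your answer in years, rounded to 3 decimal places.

9.389 years

Periodic yield y = 0.1145. Discount each cash flow and weight by its year:
  t   CF        PV=CF/(1+0.1145)^t    t·PV
  1         7.50         6.7295         6.7295
  2         7.50         6.0381        12.0762
  3         7.50         5.4178        16.2533
  4         7.50         4.8612        19.4447
  5         7.50         4.3618        21.8088
  6         7.50         3.9136        23.4818
  7         7.50         3.5116        24.5810
  8         7.50         3.1508        25.2064
  9         7.50         2.8271        25.4439
  10    1,007.50       340.7566     3,407.5664
  Σ                    381.5680     3,582.5919
Price P = Σ PV = 381.5680.
Macaulay duration = Σ(t·PV) / P = 3,582.5919 / 381.5680 = 9.38913 years.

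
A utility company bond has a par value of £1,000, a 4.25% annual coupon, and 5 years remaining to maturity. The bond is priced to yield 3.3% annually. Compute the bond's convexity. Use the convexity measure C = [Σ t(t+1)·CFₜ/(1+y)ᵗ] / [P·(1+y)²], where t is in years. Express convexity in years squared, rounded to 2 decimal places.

With y = 0.033:
  t   CF        PV=CF/(1+0.033)^t    t·PV        t(t+1)·PV
  1        42.50        41.1423        41.1423          82.2846
  2        42.50        39.8280        79.6560         238.9679
  3        42.50        38.5556       115.6669         462.6677
  4        42.50        37.3240       149.2958         746.4791
  5     1,042.50       886.2872     4,431.4358      26,588.6147
  Σ                  1,043.1370     4,817.1968      28,119.0140
P = 1,043.1370.
Convexity = Σ t(t+1)·PV / [P·(1+y)²] = 28,119.0140 / (1,043.1370 × 1.067089) = 25.26144.

25.26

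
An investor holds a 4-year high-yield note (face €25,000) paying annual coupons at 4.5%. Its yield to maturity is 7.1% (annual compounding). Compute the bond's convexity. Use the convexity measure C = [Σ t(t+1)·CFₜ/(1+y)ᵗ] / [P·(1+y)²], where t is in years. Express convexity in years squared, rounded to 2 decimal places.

15.91

With y = 0.071:
  t   CF        PV=CF/(1+0.071)^t    t·PV        t(t+1)·PV
  1     1,125.00     1,050.4202     1,050.4202       2,100.8403
  2     1,125.00       980.7845     1,961.5689       5,884.7068
  3     1,125.00       915.7651     2,747.2954      10,989.1817
  4    26,125.00    19,856.3041    79,425.2165     397,126.0823
  Σ                 22,803.2739    85,184.5010     416,100.8112
P = 22,803.2739.
Convexity = Σ t(t+1)·PV / [P·(1+y)²] = 416,100.8112 / (22,803.2739 × 1.147041) = 15.90825.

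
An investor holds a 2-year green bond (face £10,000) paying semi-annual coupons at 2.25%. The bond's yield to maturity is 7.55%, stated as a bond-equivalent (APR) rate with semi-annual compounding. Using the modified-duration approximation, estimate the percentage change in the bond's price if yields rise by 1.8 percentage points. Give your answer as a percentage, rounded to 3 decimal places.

Periodic yield y = 0.03775. Modified duration first:
  t   CF        PV=CF/(1+0.03775)^t    t·PV
  1       112.50       108.4076       108.4076
  2       112.50       104.4641       208.9282
  3       112.50       100.6640       301.9921
  4    10,112.50     8,719.4194    34,877.6775
  Σ                  9,032.9551    35,497.0054
P = 9,032.9551; D_Mac = 3.92972 half-year periods = 1.96486 yrs; D_mod = 1.96486/(1+0.03775) = 1.89339 yrs.
ΔP/P ≈ -D_mod · Δy = -1.89339 × (+0.018) = -0.034081 = -3.4081%.

-3.408%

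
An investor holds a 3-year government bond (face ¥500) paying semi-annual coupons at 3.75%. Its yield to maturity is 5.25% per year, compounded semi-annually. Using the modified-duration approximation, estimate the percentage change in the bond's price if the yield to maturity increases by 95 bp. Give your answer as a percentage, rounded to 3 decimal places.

Periodic yield y = 0.02625. Modified duration first:
  t   CF        PV=CF/(1+0.02625)^t    t·PV
  1        9.375         9.1352         9.1352
  2        9.375         8.9015        17.8031
  3        9.375         8.6738        26.0215
  4        9.375         8.4520        33.8079
  5        9.375         8.2358        41.1790
  6      509.375       436.0322     2,616.1935
  Σ                    479.4306     2,744.1402
P = 479.4306; D_Mac = 5.72375 half-year periods = 2.86187 yrs; D_mod = 2.86187/(1+0.02625) = 2.78867 yrs.
ΔP/P ≈ -D_mod · Δy = -2.78867 × (+0.0095) = -0.026492 = -2.6492%.

-2.649%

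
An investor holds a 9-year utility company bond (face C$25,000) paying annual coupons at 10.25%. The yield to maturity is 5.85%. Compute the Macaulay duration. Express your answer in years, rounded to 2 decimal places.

Periodic yield y = 0.0585. Discount each cash flow and weight by its year:
  t   CF        PV=CF/(1+0.0585)^t    t·PV
  1     2,562.50     2,420.8786     2,420.8786
  2     2,562.50     2,287.0842     4,574.1684
  3     2,562.50     2,160.6842     6,482.0525
  4     2,562.50     2,041.2699     8,165.0795
  5     2,562.50     1,928.4552     9,642.2762
  6     2,562.50     1,821.8755    10,931.2531
  7     2,562.50     1,721.1861    12,048.3029
  8     2,562.50     1,626.0615    13,008.4922
  9    27,562.50    16,523.4544   148,711.0894
  Σ                 32,530.9496   215,983.5927
Price P = Σ PV = 32,530.9496.
Macaulay duration = Σ(t·PV) / P = 215,983.5927 / 32,530.9496 = 6.63933 years.

6.64 years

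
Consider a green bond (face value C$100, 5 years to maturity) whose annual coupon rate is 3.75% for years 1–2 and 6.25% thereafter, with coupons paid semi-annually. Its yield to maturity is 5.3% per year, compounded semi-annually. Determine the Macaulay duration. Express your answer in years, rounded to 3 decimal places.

4.534 years

Periodic yield y = 0.0265. Discount each cash flow and weight by its period:
  t   CF        PV=CF/(1+0.0265)^t    t·PV
  1        1.875         1.8266         1.8266
  2        1.875         1.7794         3.5589
  3        1.875         1.7335         5.2005
  4        1.875         1.6888         6.7550
  5        3.125         2.7419        13.7096
  6        3.125         2.6711        16.0268
  7        3.125         2.6022        18.2153
  8        3.125         2.5350        20.2800
  9        3.125         2.4696        22.2260
  10     103.125        79.3916       793.9158
  Σ                     99.4397       901.7145
Price P = Σ PV = 99.4397.
Macaulay duration = Σ(t·PV) / P = 901.7145 / 99.4397 = 9.06796 half-year periods.
In years: 9.06796 / 2 = 4.53398 years.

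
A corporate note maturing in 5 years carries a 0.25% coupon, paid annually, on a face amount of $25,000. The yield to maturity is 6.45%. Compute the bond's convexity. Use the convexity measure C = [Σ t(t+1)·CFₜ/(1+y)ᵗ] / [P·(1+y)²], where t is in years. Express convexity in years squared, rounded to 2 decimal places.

26.27

With y = 0.0645:
  t   CF        PV=CF/(1+0.0645)^t    t·PV        t(t+1)·PV
  1        62.50        58.7130        58.7130         117.4260
  2        62.50        55.1555       110.3110         330.9329
  3        62.50        51.8135       155.4405         621.7621
  4        62.50        48.6740       194.6961         973.4807
  5    25,062.50    18,335.6395    91,678.1974     550,069.1843
  Σ                 18,549.9955    92,197.3580     552,112.7861
P = 18,549.9955.
Convexity = Σ t(t+1)·PV / [P·(1+y)²] = 552,112.7861 / (18,549.9955 × 1.133160) = 26.26592.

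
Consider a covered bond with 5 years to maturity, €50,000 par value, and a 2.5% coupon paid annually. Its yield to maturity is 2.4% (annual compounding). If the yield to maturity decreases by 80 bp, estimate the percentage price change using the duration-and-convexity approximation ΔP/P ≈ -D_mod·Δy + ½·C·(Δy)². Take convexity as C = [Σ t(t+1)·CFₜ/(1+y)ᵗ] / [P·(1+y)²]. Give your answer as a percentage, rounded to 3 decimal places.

+3.807%

With y = 0.024:
  t   CF        PV=CF/(1+0.024)^t    t·PV        t(t+1)·PV
  1     1,250.00     1,220.7031     1,220.7031       2,441.4062
  2     1,250.00     1,192.0929     2,384.1858       7,152.5574
  3     1,250.00     1,164.1532     3,492.4597      13,969.8386
  4     1,250.00     1,136.8684     4,547.4735      22,737.3675
  5    51,250.00    45,519.1440   227,595.7200   1,365,574.3203
  Σ                 50,232.9616   239,240.5421   1,411,875.4901
P = 50,232.9616; D_Mac = 4.76262 yrs; D_mod = 4.65100 yrs; C = 26.80450.
Duration effect: -4.65100 × (-0.008) = +0.037208
Convexity effect: 0.5 × 26.80450 × (-0.008)² = +0.0008577
ΔP/P ≈ +0.037208 + 0.0008577 = +0.038066 = +3.8066%.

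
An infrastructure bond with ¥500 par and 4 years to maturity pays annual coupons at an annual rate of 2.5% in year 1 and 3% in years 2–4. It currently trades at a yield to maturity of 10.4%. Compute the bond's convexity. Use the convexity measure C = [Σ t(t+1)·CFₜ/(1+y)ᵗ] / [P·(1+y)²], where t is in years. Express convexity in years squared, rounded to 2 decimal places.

15.41

With y = 0.104:
  t   CF        PV=CF/(1+0.104)^t    t·PV        t(t+1)·PV
  1        12.50        11.3225        11.3225          22.6449
  2        15.00        12.3070        24.6141          73.8422
  3        15.00        11.1477        33.4430         133.7720
  4       515.00       346.6817     1,386.7269       6,933.6343
  Σ                    381.4589     1,456.1064       7,163.8934
P = 381.4589.
Convexity = Σ t(t+1)·PV / [P·(1+y)²] = 7,163.8934 / (381.4589 × 1.218816) = 15.40860.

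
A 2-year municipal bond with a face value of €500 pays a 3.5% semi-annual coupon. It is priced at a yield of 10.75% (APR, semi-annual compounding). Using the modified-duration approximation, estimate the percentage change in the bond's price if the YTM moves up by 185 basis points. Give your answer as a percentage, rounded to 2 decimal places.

-3.41%

Periodic yield y = 0.05375. Modified duration first:
  t   CF        PV=CF/(1+0.05375)^t    t·PV
  1         8.75         8.3037         8.3037
  2         8.75         7.8801        15.7602
  3         8.75         7.4782        22.4345
  4       508.75       412.6236     1,650.4944
  Σ                    436.2856     1,696.9929
P = 436.2856; D_Mac = 3.88964 half-year periods = 1.94482 yrs; D_mod = 1.94482/(1+0.05375) = 1.84562 yrs.
ΔP/P ≈ -D_mod · Δy = -1.84562 × (+0.0185) = -0.034144 = -3.4144%.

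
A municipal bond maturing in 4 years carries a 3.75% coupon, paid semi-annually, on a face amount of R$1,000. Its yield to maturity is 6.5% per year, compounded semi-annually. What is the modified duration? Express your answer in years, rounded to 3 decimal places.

Periodic yield y = 0.0325. First find Macaulay duration:
  t   CF        PV=CF/(1+0.0325)^t    t·PV
  1        18.75        18.1598        18.1598
  2        18.75        17.5882        35.1764
  3        18.75        17.0346        51.1037
  4        18.75        16.4984        65.9935
  5        18.75        15.9791        79.8953
  6        18.75        15.4761        92.8565
  7        18.75        14.9889       104.9226
  8     1,018.75       788.7641     6,310.1128
  Σ                    904.4891     6,758.2205
P = 904.4891; Macaulay duration = 6,758.2205 / 904.4891 = 7.47187 half-year periods = 3.73593 years.
Modified duration = D_Mac / (1 + y) = 3.73593 / 1.0325 = 3.61834 years.

3.618 years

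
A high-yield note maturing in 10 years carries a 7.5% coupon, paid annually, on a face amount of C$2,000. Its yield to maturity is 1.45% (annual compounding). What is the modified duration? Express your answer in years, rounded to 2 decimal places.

7.83 years

Periodic yield y = 0.0145. First find Macaulay duration:
  t   CF        PV=CF/(1+0.0145)^t    t·PV
  1       150.00       147.8561       147.8561
  2       150.00       145.7428       291.4856
  3       150.00       143.6597       430.9792
  4       150.00       141.6065       566.4258
  5       150.00       139.5825       697.9125
  6       150.00       137.5875       825.5249
  7       150.00       135.6210       949.3469
  8       150.00       133.6826     1,069.4607
  9       150.00       131.7719     1,185.9471
  10    2,150.00     1,861.7354    18,617.3535
  Σ                  3,118.8459    24,782.2925
P = 3,118.8459; Macaulay duration = 24,782.2925 / 3,118.8459 = 7.94598 years.
Modified duration = D_Mac / (1 + y) = 7.94598 / 1.0145 = 7.83241 years.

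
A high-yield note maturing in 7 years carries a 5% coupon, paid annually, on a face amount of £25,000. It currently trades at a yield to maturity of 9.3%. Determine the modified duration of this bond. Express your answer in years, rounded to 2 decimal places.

5.43 years

Periodic yield y = 0.093. First find Macaulay duration:
  t   CF        PV=CF/(1+0.093)^t    t·PV
  1     1,250.00     1,143.6414     1,143.6414
  2     1,250.00     1,046.3324     2,092.6649
  3     1,250.00       957.3032     2,871.9097
  4     1,250.00       875.8493     3,503.3970
  5     1,250.00       801.3259     4,006.6297
  6     1,250.00       733.1436     4,398.8615
  7    26,250.00    14,086.0159    98,602.1113
  Σ                 19,643.6117   116,619.2155
P = 19,643.6117; Macaulay duration = 116,619.2155 / 19,643.6117 = 5.93675 years.
Modified duration = D_Mac / (1 + y) = 5.93675 / 1.093 = 5.43161 years.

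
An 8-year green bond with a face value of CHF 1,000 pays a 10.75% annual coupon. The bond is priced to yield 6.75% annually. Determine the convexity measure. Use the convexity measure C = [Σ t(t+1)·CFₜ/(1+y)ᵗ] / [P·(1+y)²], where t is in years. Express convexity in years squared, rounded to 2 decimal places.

42.39

With y = 0.0675:
  t   CF        PV=CF/(1+0.0675)^t    t·PV        t(t+1)·PV
  1       107.50       100.7026       100.7026         201.4052
  2       107.50        94.3350       188.6699         566.0098
  3       107.50        88.3700       265.1100       1,060.4399
  4       107.50        82.7822       331.1288       1,655.6439
  5       107.50        77.5477       387.7386       2,326.4317
  6       107.50        72.6442       435.8654       3,051.0579
  7       107.50        68.0508       476.3556       3,810.8452
  8     1,107.50       656.7509     5,254.0071      47,286.0636
  Σ                  1,241.1834     7,439.5780      59,957.8971
P = 1,241.1834.
Convexity = Σ t(t+1)·PV / [P·(1+y)²] = 59,957.8971 / (1,241.1834 × 1.139556) = 42.39110.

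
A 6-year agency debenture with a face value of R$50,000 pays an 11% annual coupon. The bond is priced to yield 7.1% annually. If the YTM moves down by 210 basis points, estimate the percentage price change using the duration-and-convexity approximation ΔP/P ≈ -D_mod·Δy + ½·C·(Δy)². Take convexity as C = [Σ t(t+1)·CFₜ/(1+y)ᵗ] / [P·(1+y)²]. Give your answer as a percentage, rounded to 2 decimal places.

+10.03%

With y = 0.071:
  t   CF        PV=CF/(1+0.071)^t    t·PV        t(t+1)·PV
  1     5,500.00     5,135.3875     5,135.3875      10,270.7750
  2     5,500.00     4,794.9463     9,589.8926      28,769.6778
  3     5,500.00     4,477.0740    13,431.2221      53,724.8885
  4     5,500.00     4,180.2746    16,721.0982      83,605.4910
  5     5,500.00     3,903.1508    19,515.7542     117,094.5252
  6    55,500.00    36,775.2944   220,651.7664   1,544,562.3649
  Σ                 59,266.1276   285,045.1210   1,838,027.7225
P = 59,266.1276; D_Mac = 4.80958 yrs; D_mod = 4.49074 yrs; C = 27.03750.
Duration effect: -4.49074 × (-0.021) = +0.094305
Convexity effect: 0.5 × 27.03750 × (-0.021)² = +0.0059618
ΔP/P ≈ +0.094305 + 0.0059618 = +0.100267 = +10.0267%.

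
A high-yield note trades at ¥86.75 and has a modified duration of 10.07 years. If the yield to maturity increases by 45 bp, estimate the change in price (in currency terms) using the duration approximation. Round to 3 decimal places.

-¥3.931

Duration approximation: ΔP/P ≈ -D_mod · Δy = -10.07 × (+0.0045) = -0.045315.
ΔP ≈ 86.75 × (-0.045315) = -3.93107625.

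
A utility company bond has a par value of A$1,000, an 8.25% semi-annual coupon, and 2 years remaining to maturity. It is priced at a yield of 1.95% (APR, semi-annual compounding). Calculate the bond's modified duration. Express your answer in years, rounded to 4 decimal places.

Periodic yield y = 0.00975. First find Macaulay duration:
  t   CF        PV=CF/(1+0.00975)^t    t·PV
  1        41.25        40.8517        40.8517
  2        41.25        40.4572        80.9145
  3        41.25        40.0666       120.1998
  4     1,041.25     1,001.6121     4,006.4484
  Σ                  1,122.9876     4,248.4144
P = 1,122.9876; Macaulay duration = 4,248.4144 / 1,122.9876 = 3.78314 half-year periods = 1.89157 years.
Modified duration = D_Mac / (1 + y) = 1.89157 / 1.00975 = 1.87330 years.

1.8733 years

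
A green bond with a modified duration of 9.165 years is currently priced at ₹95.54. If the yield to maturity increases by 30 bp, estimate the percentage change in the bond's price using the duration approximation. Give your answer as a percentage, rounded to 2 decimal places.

Duration approximation: ΔP/P ≈ -D_mod · Δy = -9.165 × (+0.003) = -0.027495.
As a percentage: -2.7495%.

-2.75%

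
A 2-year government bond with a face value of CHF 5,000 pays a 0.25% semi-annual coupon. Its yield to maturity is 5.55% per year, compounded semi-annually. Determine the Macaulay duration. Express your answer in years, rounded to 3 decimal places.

1.996 years

Periodic yield y = 0.02775. Discount each cash flow and weight by its period:
  t   CF        PV=CF/(1+0.02775)^t    t·PV
  1         6.25         6.0812         6.0812
  2         6.25         5.9170        11.8341
  3         6.25         5.7573        17.2718
  4     5,006.25     4,487.0674    17,948.2695
  Σ                  4,504.8230    17,983.4567
Price P = Σ PV = 4,504.8230.
Macaulay duration = Σ(t·PV) / P = 17,983.4567 / 4,504.8230 = 3.99205 half-year periods.
In years: 3.99205 / 2 = 1.99602 years.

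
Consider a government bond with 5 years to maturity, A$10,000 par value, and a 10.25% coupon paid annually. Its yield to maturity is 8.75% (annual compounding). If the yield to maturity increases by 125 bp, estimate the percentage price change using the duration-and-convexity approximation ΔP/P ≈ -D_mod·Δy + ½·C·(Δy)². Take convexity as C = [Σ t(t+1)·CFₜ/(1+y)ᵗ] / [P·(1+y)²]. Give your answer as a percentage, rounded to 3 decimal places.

-4.648%

With y = 0.0875:
  t   CF        PV=CF/(1+0.0875)^t    t·PV        t(t+1)·PV
  1     1,025.00       942.5287       942.5287       1,885.0575
  2     1,025.00       866.6931     1,733.3862       5,200.1585
  3     1,025.00       796.9592     2,390.8775       9,563.5100
  4     1,025.00       732.8360     2,931.3440      14,656.7202
  5    11,025.00     7,248.2351    36,241.1754     217,447.0523
  Σ                 10,587.2521    44,239.3118     248,752.4985
P = 10,587.2521; D_Mac = 4.17855 yrs; D_mod = 3.84234 yrs; C = 19.86670.
Duration effect: -3.84234 × (+0.0125) = -0.048029
Convexity effect: 0.5 × 19.86670 × (0.0125)² = +0.0015521
ΔP/P ≈ -0.048029 + 0.0015521 = -0.046477 = -4.6477%.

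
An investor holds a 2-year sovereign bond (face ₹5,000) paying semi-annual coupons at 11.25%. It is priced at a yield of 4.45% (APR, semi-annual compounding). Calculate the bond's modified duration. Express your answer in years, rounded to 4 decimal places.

1.8155 years

Periodic yield y = 0.02225. First find Macaulay duration:
  t   CF        PV=CF/(1+0.02225)^t    t·PV
  1       281.25       275.1284       275.1284
  2       281.25       269.1400       538.2801
  3       281.25       263.2820       789.8460
  4     5,281.25     4,836.2445    19,344.9780
  Σ                  5,643.7949    20,948.2325
P = 5,643.7949; Macaulay duration = 20,948.2325 / 5,643.7949 = 3.71173 half-year periods = 1.85586 years.
Modified duration = D_Mac / (1 + y) = 1.85586 / 1.02225 = 1.81547 years.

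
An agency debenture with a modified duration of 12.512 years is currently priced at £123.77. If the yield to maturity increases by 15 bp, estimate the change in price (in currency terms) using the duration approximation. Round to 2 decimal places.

-£2.32

Duration approximation: ΔP/P ≈ -D_mod · Δy = -12.512 × (+0.0015) = -0.018768.
ΔP ≈ 123.77 × (-0.018768) = -2.32291536.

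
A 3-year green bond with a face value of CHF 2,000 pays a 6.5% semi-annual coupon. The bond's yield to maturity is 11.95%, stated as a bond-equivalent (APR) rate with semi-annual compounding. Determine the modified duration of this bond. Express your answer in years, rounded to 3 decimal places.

2.598 years

Periodic yield y = 0.05975. First find Macaulay duration:
  t   CF        PV=CF/(1+0.05975)^t    t·PV
  1        65.00        61.3352        61.3352
  2        65.00        57.8771       115.7541
  3        65.00        54.6139       163.8417
  4        65.00        51.5347       206.1388
  5        65.00        48.6291       243.1455
  6     2,065.00     1,457.8052     8,746.8314
  Σ                  1,731.7952     9,537.0467
P = 1,731.7952; Macaulay duration = 9,537.0467 / 1,731.7952 = 5.50703 half-year periods = 2.75351 years.
Modified duration = D_Mac / (1 + y) = 2.75351 / 1.05975 = 2.59827 years.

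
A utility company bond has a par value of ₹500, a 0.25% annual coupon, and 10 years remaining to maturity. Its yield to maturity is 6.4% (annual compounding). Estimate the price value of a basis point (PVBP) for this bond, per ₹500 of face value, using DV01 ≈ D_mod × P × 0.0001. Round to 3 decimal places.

₹0.257

Periodic yield y = 0.064.
  t   CF        PV=CF/(1+0.064)^t    t·PV
  1         1.25         1.1748         1.1748
  2         1.25         1.1041         2.2083
  3         1.25         1.0377         3.1132
  4         1.25         0.9753         3.9012
  5         1.25         0.9166         4.5832
  6         1.25         0.8615         5.1691
  7         1.25         0.8097         5.6678
  8         1.25         0.7610         6.0879
  9         1.25         0.7152         6.4369
  10      501.25       269.5492     2,695.4924
  Σ                    277.9053     2,733.8348
P = 277.9053; D_Mac = 9.83729 yrs; D_mod = 9.24557 yrs.
DV01 ≈ 9.24557 × 277.9053 × 0.0001 = 0.256939.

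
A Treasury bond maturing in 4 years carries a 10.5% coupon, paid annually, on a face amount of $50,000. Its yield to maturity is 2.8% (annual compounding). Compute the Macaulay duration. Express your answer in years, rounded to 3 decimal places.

Periodic yield y = 0.028. Discount each cash flow and weight by its year:
  t   CF        PV=CF/(1+0.028)^t    t·PV
  1     5,250.00     5,107.0039     5,107.0039
  2     5,250.00     4,967.9026     9,935.8052
  3     5,250.00     4,832.5901    14,497.7703
  4    55,250.00    49,472.0405   197,888.1621
  Σ                 64,379.5371   227,428.7415
Price P = Σ PV = 64,379.5371.
Macaulay duration = Σ(t·PV) / P = 227,428.7415 / 64,379.5371 = 3.53262 years.

3.533 years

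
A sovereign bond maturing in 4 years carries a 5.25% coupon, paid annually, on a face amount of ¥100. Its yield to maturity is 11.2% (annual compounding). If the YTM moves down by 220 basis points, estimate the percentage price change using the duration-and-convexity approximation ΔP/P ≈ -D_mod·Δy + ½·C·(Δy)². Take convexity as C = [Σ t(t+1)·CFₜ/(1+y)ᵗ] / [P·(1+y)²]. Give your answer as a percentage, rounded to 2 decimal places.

+7.62%

With y = 0.112:
  t   CF        PV=CF/(1+0.112)^t    t·PV        t(t+1)·PV
  1         5.25         4.7212         4.7212           9.4424
  2         5.25         4.2457         8.4914          25.4742
  3         5.25         3.8181        11.4542          45.8170
  4       105.25        68.8340       275.3360       1,376.6798
  Σ                     81.6190       300.0028       1,457.4135
P = 81.6190; D_Mac = 3.67565 yrs; D_mod = 3.30544 yrs; C = 14.44049.
Duration effect: -3.30544 × (-0.022) = +0.072720
Convexity effect: 0.5 × 14.44049 × (-0.022)² = +0.0034946
ΔP/P ≈ +0.072720 + 0.0034946 = +0.076214 = +7.6214%.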